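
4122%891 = 558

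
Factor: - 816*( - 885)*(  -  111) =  - 2^4*3^3*5^1*17^1*37^1*59^1 = - 80159760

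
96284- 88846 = 7438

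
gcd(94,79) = 1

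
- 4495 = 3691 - 8186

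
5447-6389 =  - 942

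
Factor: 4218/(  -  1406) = -3^1 = - 3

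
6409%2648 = 1113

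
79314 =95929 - 16615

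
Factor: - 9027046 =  -2^1*7^1 * 644789^1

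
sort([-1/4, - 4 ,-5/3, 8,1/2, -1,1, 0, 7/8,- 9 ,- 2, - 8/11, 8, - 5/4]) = [ -9,- 4,  -  2,  -  5/3, - 5/4,  -  1, - 8/11,-1/4, 0,1/2, 7/8,1, 8,  8]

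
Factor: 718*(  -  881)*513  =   - 2^1*3^3*19^1*359^1*881^1 = -324502254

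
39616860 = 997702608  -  958085748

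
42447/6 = 14149/2  =  7074.50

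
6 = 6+0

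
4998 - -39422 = 44420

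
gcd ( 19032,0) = 19032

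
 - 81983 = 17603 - 99586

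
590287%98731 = 96632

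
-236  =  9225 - 9461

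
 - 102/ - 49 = 102/49 = 2.08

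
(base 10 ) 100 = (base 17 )5F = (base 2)1100100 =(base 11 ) 91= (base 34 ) 2W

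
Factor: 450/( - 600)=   -  2^(  -  2)*3^1 = - 3/4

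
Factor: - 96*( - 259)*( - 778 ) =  - 19344192 = -2^6*3^1*7^1*37^1*389^1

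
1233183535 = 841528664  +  391654871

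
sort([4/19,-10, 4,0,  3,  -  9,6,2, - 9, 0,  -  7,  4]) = [ - 10, -9, - 9, - 7,0, 0, 4/19,2,  3,4,4,6 ]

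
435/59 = 435/59 = 7.37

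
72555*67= 4861185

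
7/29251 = 7/29251 = 0.00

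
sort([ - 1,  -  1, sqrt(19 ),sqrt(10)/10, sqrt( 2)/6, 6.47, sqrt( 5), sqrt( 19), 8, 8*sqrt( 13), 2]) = [ - 1,  -  1, sqrt( 2 )/6,sqrt( 10 )/10 , 2,sqrt( 5),sqrt(19 ),sqrt( 19), 6.47,8, 8*sqrt(13) ] 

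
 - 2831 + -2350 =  - 5181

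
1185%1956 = 1185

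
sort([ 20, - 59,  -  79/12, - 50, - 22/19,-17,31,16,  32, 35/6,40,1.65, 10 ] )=[  -  59 ,- 50, - 17, - 79/12,-22/19,1.65,35/6,  10,16, 20, 31,32  ,  40]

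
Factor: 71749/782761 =7^(- 1) * 67^( - 1)*157^1*457^1 * 1669^ ( - 1 )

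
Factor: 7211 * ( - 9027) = - 65093697 = -  3^2*17^1*59^1*7211^1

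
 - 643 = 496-1139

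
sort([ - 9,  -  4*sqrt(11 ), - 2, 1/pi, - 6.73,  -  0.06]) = [ - 4*sqrt( 11 ),  -  9,  -  6.73, - 2, - 0.06 , 1/pi] 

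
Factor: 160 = 2^5*5^1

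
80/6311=80/6311=0.01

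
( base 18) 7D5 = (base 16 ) 9cb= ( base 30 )2NH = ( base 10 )2507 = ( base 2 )100111001011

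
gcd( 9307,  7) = 1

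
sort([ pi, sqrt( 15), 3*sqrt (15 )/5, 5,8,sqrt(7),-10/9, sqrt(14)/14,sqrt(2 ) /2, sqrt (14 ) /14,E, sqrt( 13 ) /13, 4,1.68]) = [-10/9,  sqrt(14 )/14, sqrt( 14 ) /14 , sqrt( 13) /13,sqrt(2 ) /2,1.68, 3*sqrt(15)/5,sqrt( 7), E, pi , sqrt ( 15 ), 4, 5,  8]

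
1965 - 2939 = -974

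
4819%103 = 81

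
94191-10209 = 83982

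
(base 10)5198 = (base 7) 21104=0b1010001001110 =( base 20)CJI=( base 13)249b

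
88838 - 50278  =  38560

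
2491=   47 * 53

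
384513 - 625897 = - 241384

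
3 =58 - 55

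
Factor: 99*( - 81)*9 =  - 72171 =-  3^8*11^1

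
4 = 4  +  0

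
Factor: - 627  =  -3^1*11^1*19^1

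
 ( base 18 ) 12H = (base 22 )h3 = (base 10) 377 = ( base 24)fh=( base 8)571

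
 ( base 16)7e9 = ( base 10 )2025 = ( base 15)900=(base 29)2BO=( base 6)13213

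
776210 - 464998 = 311212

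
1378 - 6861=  - 5483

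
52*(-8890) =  - 462280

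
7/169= 7/169= 0.04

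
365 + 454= 819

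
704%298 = 108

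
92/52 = 1+10/13 = 1.77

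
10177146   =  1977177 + 8199969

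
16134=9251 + 6883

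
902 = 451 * 2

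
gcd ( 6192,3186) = 18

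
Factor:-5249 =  - 29^1*181^1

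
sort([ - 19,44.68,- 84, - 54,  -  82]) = [ - 84 , - 82,-54,-19,44.68 ] 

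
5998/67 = 89+35/67= 89.52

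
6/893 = 6/893 = 0.01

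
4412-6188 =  - 1776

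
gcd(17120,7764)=4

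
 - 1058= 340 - 1398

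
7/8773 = 7/8773 = 0.00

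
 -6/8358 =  - 1 + 1392/1393 = -  0.00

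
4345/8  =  4345/8  =  543.12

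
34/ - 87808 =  - 1 + 43887/43904 = -0.00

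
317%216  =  101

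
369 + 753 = 1122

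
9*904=8136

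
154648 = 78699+75949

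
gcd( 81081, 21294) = 819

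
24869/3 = 8289  +  2/3 = 8289.67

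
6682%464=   186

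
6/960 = 1/160 = 0.01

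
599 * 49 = 29351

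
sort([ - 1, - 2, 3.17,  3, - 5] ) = [ -5, - 2,-1, 3, 3.17]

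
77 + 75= 152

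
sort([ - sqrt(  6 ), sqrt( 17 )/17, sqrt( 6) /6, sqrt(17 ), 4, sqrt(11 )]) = [ - sqrt( 6 ), sqrt( 17 ) /17,sqrt ( 6)/6,sqrt (11 ),4,sqrt (17)]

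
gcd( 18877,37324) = 43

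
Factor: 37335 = 3^1*5^1*19^1*131^1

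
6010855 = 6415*937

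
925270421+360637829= 1285908250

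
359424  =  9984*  36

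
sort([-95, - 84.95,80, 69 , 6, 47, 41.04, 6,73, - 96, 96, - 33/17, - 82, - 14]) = [ - 96, - 95,-84.95, - 82, - 14, - 33/17, 6, 6,41.04 , 47,69,73,  80, 96]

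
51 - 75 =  - 24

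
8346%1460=1046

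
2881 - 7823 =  - 4942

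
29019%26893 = 2126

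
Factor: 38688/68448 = 13/23 = 13^1*23^(-1)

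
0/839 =0 = 0.00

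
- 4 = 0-4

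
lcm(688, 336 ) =14448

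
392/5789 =56/827=0.07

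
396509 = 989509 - 593000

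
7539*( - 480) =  - 3618720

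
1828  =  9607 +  - 7779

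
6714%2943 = 828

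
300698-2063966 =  - 1763268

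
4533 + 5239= 9772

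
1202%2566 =1202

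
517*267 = 138039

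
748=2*374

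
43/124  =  43/124= 0.35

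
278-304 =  - 26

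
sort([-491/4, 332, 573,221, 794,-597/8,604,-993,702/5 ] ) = [-993, - 491/4,-597/8, 702/5, 221,  332, 573, 604, 794] 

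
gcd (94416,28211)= 1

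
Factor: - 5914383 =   -  3^1 * 229^1*8609^1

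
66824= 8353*8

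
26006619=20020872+5985747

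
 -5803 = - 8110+2307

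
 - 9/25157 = -9/25157  =  - 0.00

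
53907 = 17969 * 3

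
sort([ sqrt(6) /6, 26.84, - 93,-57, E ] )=[ - 93, - 57,sqrt(6 )/6, E, 26.84 ]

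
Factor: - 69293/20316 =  - 2^( - 2)*3^ ( - 1)*7^1*19^1*521^1*1693^( -1)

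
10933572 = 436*25077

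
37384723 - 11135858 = 26248865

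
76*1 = 76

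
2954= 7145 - 4191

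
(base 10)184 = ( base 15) C4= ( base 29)6a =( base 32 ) 5o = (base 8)270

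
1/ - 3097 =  - 1/3097 = - 0.00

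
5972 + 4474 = 10446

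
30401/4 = 7600+1/4 = 7600.25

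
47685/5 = 9537 = 9537.00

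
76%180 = 76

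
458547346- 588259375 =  - 129712029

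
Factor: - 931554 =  - 2^1*3^3 * 13^1*1327^1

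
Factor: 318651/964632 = 106217/321544 = 2^( - 3)*40193^(  -  1)*106217^1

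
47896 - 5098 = 42798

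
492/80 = 6+ 3/20  =  6.15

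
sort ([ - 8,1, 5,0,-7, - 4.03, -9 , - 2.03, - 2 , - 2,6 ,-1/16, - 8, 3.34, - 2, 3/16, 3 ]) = [ - 9, - 8,-8,-7,-4.03,  -  2.03, - 2,-2, - 2, - 1/16,  0,3/16, 1 , 3, 3.34,5, 6 ]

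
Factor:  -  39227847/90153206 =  - 2^(  -  1 ) * 3^1*11^( - 1) * 13^ ( - 1)*101^(-1)*3121^(  -  1 ) * 13075949^1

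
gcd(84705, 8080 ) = 5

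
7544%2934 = 1676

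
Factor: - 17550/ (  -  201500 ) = 2^( - 1)*3^3*5^( - 1 ) *31^( - 1) = 27/310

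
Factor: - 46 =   -  2^1*23^1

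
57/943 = 57/943  =  0.06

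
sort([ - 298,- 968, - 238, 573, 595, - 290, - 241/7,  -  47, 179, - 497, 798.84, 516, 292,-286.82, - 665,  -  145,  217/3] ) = [ - 968, - 665, - 497, - 298, - 290 , - 286.82, - 238, - 145, -47, - 241/7,217/3, 179,292,  516, 573,595,798.84]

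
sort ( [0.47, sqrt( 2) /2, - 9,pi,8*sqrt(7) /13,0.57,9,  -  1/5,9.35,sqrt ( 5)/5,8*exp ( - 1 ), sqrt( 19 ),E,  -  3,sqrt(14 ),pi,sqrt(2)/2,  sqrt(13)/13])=[ - 9,-3, - 1/5, sqrt(13) /13,sqrt( 5 ) /5,0.47,  0.57,sqrt(2) /2,sqrt(2) /2,  8*sqrt( 7) /13, E,8*exp(  -  1 ), pi, pi, sqrt(14), sqrt(19 ),9, 9.35 ]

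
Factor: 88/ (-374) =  - 2^2*17^( -1) = - 4/17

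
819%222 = 153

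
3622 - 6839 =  - 3217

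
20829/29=718+7/29 = 718.24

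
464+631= 1095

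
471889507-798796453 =-326906946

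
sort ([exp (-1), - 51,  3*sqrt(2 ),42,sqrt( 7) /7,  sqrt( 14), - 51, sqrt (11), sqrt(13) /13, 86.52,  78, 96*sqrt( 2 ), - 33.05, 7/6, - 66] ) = [  -  66, - 51, - 51, - 33.05,sqrt(13 )/13, exp( - 1),  sqrt( 7 ) /7, 7/6,sqrt ( 11 ),sqrt(14 ),  3*sqrt(2), 42,  78,86.52, 96*sqrt( 2)]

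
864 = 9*96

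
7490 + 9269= 16759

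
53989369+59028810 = 113018179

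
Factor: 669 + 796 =1465 = 5^1*293^1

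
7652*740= 5662480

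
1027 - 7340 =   -  6313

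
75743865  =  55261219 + 20482646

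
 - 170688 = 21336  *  ( -8)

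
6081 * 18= 109458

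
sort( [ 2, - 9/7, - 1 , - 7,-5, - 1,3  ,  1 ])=[ - 7, - 5, - 9/7, - 1, - 1,1,2,3]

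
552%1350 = 552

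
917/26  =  917/26 = 35.27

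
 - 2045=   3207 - 5252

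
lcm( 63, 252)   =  252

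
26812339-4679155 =22133184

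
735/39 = 18 + 11/13 = 18.85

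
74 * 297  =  21978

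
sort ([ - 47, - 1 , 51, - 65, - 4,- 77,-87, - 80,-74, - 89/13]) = [ - 87,-80,-77,- 74 , - 65,-47, - 89/13,-4,-1, 51]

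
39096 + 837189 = 876285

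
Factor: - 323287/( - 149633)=11^ ( - 1)*61^ ( - 1 )*223^( - 1)*379^1*853^1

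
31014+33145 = 64159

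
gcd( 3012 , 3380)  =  4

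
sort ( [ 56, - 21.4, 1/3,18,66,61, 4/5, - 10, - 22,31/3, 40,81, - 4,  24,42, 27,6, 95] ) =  [ - 22, - 21.4,- 10, - 4,1/3,  4/5,6,  31/3 , 18, 24, 27,40,42,56, 61,66,81, 95]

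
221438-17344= 204094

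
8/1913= 8/1913 = 0.00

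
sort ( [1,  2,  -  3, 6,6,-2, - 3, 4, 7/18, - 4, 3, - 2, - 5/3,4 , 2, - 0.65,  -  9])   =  [-9,-4,  -  3, - 3, - 2, - 2, - 5/3, - 0.65,7/18,1,2,2,  3,4,4,6,6] 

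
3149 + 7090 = 10239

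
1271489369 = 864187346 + 407302023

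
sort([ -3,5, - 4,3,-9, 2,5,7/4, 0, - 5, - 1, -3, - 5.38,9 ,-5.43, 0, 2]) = [ - 9, - 5.43, - 5.38,- 5, - 4,- 3, - 3,- 1,0,0, 7/4,2,2,3,5,5,9] 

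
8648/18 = 4324/9 = 480.44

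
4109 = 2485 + 1624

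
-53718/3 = - 17906 = - 17906.00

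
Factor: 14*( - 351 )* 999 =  - 2^1*  3^6 * 7^1 * 13^1*37^1=-4909086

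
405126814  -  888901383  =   - 483774569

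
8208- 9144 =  - 936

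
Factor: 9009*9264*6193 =516863915568 = 2^4*3^3*7^1*11^2*13^1* 193^1*563^1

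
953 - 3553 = -2600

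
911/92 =911/92 = 9.90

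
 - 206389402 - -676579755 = 470190353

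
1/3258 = 1/3258 = 0.00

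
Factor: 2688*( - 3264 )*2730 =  - 2^14*3^3*5^1*7^2*13^1 * 17^1 = -23952015360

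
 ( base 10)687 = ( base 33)kr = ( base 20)1e7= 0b1010101111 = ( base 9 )843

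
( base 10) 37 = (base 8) 45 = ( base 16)25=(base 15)27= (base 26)1b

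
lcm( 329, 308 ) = 14476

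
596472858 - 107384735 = 489088123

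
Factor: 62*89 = 2^1*31^1*89^1 = 5518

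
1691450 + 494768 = 2186218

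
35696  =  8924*4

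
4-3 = 1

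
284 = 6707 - 6423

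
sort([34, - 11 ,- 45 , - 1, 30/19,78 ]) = [ - 45, - 11, - 1,30/19 , 34,  78 ] 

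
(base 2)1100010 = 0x62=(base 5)343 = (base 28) 3E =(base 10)98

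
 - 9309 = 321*( - 29)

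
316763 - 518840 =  -202077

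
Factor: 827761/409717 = 75251/37247= 7^(  -  1)*11^1*17^ (  -  1)  *313^ (- 1)*6841^1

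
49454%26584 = 22870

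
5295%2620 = 55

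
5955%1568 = 1251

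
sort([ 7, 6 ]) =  [ 6, 7]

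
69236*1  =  69236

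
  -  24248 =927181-951429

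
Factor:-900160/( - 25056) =970/27 = 2^1*3^( - 3 )*5^1*97^1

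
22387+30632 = 53019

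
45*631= 28395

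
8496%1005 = 456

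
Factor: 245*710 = 2^1*5^2*7^2*71^1 = 173950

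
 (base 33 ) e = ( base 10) 14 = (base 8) 16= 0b1110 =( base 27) E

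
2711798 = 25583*106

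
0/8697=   0   =  0.00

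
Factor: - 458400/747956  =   - 2^3*3^1*5^2*11^( - 1)*89^( - 1)= -  600/979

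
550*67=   36850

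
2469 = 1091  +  1378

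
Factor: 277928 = 2^3 * 7^2 * 709^1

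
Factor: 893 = 19^1*47^1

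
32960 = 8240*4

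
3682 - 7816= - 4134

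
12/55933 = 12/55933  =  0.00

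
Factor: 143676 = 2^2*3^2 * 13^1*307^1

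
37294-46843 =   -  9549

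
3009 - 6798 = - 3789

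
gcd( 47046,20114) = 2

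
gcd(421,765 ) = 1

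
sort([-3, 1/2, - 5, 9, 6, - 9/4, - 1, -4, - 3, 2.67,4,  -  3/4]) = [ - 5, - 4, - 3, - 3, - 9/4,- 1, - 3/4,1/2, 2.67 , 4,6 , 9] 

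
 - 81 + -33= -114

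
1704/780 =142/65 = 2.18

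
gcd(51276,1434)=6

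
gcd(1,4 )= 1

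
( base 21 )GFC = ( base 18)14e3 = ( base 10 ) 7383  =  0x1CD7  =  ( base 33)6PO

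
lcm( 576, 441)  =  28224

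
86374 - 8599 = 77775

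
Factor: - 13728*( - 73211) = 1005040608 = 2^5*3^1*11^1*13^1*179^1 *409^1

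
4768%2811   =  1957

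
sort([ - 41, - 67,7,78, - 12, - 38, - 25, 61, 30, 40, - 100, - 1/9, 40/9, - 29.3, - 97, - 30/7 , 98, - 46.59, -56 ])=[-100, -97, - 67, - 56,-46.59, - 41, - 38, - 29.3, - 25, - 12, - 30/7, - 1/9, 40/9, 7, 30,40,61, 78,  98]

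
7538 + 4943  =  12481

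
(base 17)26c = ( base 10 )692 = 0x2B4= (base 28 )OK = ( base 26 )10g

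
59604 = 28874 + 30730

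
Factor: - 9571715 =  - 5^1 * 31^1*37^1*1669^1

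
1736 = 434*4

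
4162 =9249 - 5087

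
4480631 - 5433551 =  - 952920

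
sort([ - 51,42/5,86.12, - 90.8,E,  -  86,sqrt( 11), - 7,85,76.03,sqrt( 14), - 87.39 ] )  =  [ - 90.8, - 87.39, - 86  , - 51 , - 7,E,sqrt( 11), sqrt( 14),42/5,76.03,85,86.12] 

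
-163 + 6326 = 6163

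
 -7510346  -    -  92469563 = 84959217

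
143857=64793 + 79064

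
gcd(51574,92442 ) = 2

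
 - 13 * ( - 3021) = 39273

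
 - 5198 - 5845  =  -11043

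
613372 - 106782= 506590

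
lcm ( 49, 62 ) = 3038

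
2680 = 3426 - 746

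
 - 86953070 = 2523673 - 89476743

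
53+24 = 77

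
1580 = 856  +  724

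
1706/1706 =1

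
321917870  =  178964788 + 142953082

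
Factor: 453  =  3^1*151^1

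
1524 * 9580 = 14599920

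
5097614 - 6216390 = -1118776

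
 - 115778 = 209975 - 325753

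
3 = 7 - 4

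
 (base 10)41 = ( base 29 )1c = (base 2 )101001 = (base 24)1H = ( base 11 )38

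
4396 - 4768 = -372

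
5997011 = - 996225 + 6993236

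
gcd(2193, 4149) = 3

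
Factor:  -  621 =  - 3^3*23^1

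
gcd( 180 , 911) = 1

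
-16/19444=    - 4/4861= - 0.00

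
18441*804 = 14826564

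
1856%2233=1856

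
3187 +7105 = 10292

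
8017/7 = 8017/7 = 1145.29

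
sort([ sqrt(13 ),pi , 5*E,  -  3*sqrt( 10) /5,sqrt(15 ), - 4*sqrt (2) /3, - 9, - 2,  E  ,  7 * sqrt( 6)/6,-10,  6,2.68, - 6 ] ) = [ - 10, -9, - 6, - 2, - 3*sqrt( 10 ) /5, - 4*sqrt(2)/3,2.68,E,7*sqrt(6)/6,pi,sqrt( 13) , sqrt( 15),6,5*E ]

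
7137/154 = 7137/154 = 46.34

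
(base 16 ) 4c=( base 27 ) 2M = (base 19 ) 40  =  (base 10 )76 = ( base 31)2E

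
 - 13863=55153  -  69016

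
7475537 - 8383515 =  - 907978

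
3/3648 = 1/1216= 0.00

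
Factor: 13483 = 97^1*139^1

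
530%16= 2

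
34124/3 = 34124/3 =11374.67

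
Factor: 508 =2^2*127^1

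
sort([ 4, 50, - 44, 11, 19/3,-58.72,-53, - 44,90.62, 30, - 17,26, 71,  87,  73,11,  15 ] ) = [ - 58.72, - 53, - 44, - 44, - 17,4, 19/3,11, 11,15, 26,30,50, 71, 73, 87, 90.62 ] 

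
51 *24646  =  1256946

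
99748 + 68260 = 168008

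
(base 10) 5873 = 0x16F1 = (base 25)99n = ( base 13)289a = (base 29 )6sf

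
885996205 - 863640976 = 22355229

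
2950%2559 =391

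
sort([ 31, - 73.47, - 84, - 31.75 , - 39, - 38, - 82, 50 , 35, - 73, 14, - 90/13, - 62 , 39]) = [ - 84,-82 , - 73.47, - 73,-62, - 39, - 38, - 31.75, - 90/13,14,31, 35, 39,50]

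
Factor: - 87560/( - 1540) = 2^1*7^( - 1)*199^1 = 398/7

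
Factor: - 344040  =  -2^3*3^1*5^1*47^1 *61^1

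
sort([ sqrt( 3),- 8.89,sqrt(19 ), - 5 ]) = [ - 8.89, - 5, sqrt( 3),sqrt(19 )]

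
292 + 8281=8573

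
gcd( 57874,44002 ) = 2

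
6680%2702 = 1276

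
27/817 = 27/817 = 0.03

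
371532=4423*84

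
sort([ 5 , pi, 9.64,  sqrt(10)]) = [pi, sqrt( 10 ), 5,  9.64]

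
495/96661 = 495/96661 = 0.01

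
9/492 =3/164 = 0.02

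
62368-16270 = 46098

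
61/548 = 61/548=0.11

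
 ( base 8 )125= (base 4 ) 1111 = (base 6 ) 221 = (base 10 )85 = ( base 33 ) 2j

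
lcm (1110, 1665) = 3330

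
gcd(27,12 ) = 3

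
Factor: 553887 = 3^2*61543^1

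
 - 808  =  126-934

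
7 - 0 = 7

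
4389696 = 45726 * 96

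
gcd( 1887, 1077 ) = 3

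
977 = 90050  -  89073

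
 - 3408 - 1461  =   - 4869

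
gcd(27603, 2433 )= 3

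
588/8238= 98/1373 = 0.07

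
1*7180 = 7180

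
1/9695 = 1/9695 = 0.00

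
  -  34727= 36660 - 71387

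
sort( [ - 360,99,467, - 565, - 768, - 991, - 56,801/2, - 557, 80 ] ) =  [ - 991, - 768, - 565, - 557, - 360 , - 56,80, 99,801/2  ,  467]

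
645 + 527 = 1172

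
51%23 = 5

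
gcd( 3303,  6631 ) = 1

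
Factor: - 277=-277^1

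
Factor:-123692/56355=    - 428/195 = -  2^2*3^(-1) * 5^ ( -1)*13^( - 1 )*107^1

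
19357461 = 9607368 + 9750093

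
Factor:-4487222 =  - 2^1 * 43^1*52177^1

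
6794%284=262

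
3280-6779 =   -  3499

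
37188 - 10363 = 26825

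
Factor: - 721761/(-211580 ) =2^(- 2)*3^1*5^( - 1)*71^(-1)*149^( - 1)*240587^1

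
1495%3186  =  1495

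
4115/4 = 4115/4  =  1028.75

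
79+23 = 102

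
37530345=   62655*599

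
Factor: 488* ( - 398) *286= - 55548064 = - 2^5*11^1*13^1* 61^1* 199^1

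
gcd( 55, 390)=5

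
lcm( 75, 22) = 1650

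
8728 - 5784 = 2944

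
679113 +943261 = 1622374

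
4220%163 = 145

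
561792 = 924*608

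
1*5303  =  5303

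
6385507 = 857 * 7451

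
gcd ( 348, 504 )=12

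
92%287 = 92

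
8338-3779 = 4559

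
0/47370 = 0 = 0.00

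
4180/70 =59 + 5/7= 59.71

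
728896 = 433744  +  295152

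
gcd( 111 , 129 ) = 3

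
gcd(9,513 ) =9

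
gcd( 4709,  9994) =1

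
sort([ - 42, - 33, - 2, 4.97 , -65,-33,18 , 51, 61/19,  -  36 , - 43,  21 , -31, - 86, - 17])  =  [ - 86, - 65, - 43 ,-42 , - 36, - 33 , - 33 , - 31 , - 17, - 2,61/19,4.97, 18, 21,51]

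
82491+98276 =180767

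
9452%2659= 1475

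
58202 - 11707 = 46495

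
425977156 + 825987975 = 1251965131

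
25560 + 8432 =33992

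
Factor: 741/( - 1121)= - 39/59=- 3^1*13^1 * 59^(  -  1) 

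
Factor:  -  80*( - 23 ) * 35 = 64400 = 2^4*5^2 * 7^1* 23^1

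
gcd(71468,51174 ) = 2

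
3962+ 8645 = 12607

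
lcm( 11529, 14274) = 299754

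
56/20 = 2 + 4/5 = 2.80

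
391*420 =164220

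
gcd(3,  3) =3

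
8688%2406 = 1470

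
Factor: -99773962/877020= - 2^(-1) * 3^(-1 ) * 5^( - 1)*47^ ( - 1 ) * 311^(-1 )*49886981^1 = - 49886981/438510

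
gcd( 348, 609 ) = 87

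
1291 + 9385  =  10676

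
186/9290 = 93/4645  =  0.02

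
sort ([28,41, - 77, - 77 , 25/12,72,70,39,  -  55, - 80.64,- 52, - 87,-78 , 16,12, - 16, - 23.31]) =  [ - 87, - 80.64, - 78, -77, - 77,  -  55, - 52, - 23.31, -16,25/12, 12,16,28,39,41 , 70, 72 ]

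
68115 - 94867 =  - 26752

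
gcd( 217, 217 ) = 217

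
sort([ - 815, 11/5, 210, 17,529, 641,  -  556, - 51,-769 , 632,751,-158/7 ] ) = [ - 815, -769, - 556, - 51, - 158/7 , 11/5, 17,  210, 529, 632, 641, 751] 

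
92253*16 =1476048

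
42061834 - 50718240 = -8656406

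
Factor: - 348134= - 2^1*174067^1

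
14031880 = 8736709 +5295171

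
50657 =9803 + 40854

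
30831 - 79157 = -48326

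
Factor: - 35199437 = -7^1*13^1*503^1*769^1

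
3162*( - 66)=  - 208692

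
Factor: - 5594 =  - 2^1*2797^1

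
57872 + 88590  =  146462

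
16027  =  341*47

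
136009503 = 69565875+66443628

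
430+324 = 754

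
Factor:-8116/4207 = -2^2*7^( - 1)*601^ (-1 )*2029^1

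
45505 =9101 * 5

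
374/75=4 + 74/75=4.99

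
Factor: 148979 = 19^1*7841^1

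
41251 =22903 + 18348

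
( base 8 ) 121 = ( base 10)81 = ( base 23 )3c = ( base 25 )36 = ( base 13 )63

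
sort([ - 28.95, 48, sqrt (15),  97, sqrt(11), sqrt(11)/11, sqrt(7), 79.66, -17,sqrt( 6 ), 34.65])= [- 28.95, - 17, sqrt(11)/11, sqrt( 6 ),sqrt(7),sqrt( 11), sqrt (15 ), 34.65,  48,79.66,97 ] 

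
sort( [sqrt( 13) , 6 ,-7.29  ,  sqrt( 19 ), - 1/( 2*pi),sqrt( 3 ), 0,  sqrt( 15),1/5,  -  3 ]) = [ - 7.29,  -  3, -1/(2*pi), 0  ,  1/5,sqrt( 3) , sqrt (13),sqrt (15),sqrt(19), 6]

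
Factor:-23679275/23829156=  -  2^( - 2)*3^(  -  2)*5^2*13^ ( - 1)*59^ (-1)*863^( - 1)*947171^1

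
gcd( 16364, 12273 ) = 4091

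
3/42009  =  1/14003  =  0.00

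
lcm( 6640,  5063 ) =405040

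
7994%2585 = 239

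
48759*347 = 16919373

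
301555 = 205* 1471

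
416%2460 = 416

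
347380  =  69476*5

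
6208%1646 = 1270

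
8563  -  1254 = 7309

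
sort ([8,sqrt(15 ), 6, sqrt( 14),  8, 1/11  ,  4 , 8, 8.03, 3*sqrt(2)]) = [ 1/11, sqrt( 14 ),sqrt( 15),4, 3*sqrt( 2) , 6, 8, 8, 8,8.03 ] 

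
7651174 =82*93307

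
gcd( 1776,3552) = 1776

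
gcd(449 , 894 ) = 1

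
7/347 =7/347 = 0.02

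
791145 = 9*87905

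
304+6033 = 6337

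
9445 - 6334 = 3111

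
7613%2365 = 518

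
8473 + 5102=13575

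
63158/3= 21052+2/3= 21052.67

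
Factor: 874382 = 2^1*437191^1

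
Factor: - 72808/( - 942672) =2^( - 1)* 3^(-1 ) *19^1* 41^( - 1 ) = 19/246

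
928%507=421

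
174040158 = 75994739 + 98045419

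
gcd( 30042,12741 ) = 3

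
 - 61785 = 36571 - 98356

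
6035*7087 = 42770045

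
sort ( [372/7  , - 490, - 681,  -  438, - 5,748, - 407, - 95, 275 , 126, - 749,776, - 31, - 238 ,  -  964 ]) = [ - 964, - 749, -681,-490, - 438, - 407 , - 238,-95, - 31, - 5,372/7,126, 275,748 , 776] 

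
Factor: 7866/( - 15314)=-207/403= - 3^2*13^( - 1 )*23^1*31^( - 1 )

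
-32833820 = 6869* ( - 4780 ) 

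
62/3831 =62/3831=0.02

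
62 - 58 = 4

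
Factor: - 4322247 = - 3^1 * 29^1 * 49681^1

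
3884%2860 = 1024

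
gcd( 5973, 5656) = 1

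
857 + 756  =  1613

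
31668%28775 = 2893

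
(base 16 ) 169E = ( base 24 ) a16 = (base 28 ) 7AM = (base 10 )5790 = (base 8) 13236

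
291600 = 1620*180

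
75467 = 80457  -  4990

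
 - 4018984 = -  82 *49012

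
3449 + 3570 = 7019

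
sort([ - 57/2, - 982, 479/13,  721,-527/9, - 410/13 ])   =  [ - 982, - 527/9 , - 410/13,  -  57/2, 479/13, 721] 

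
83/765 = 83/765 = 0.11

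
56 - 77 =-21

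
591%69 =39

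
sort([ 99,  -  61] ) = [ - 61, 99 ]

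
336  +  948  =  1284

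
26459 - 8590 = 17869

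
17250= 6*2875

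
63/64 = 63/64=0.98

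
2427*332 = 805764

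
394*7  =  2758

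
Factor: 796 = 2^2*199^1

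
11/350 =11/350  =  0.03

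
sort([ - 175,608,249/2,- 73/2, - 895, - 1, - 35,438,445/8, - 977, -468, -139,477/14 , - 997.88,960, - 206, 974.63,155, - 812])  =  [ - 997.88, - 977,  -  895, - 812, - 468, - 206, - 175, -139, - 73/2, - 35, - 1, 477/14,445/8,249/2,155,438 , 608,960,  974.63]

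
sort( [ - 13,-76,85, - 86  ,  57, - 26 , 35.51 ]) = [ - 86, - 76, - 26, - 13,35.51, 57,85 ] 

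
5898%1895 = 213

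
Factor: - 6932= - 2^2*1733^1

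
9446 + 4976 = 14422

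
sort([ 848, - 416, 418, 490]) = [ - 416, 418, 490, 848 ] 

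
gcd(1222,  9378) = 2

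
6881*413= 2841853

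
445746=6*74291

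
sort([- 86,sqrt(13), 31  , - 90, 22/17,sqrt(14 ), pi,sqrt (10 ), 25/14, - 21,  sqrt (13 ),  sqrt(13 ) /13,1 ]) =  [ - 90, - 86, - 21,  sqrt (13)/13, 1,22/17,  25/14,pi, sqrt( 10 ),  sqrt (13), sqrt(13),  sqrt( 14), 31]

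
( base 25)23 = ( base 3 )1222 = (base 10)53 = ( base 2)110101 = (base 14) 3B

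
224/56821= 224/56821 = 0.00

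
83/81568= 83/81568 = 0.00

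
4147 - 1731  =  2416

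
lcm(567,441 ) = 3969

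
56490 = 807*70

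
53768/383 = 53768/383  =  140.39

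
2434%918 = 598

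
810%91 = 82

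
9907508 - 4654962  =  5252546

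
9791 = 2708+7083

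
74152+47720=121872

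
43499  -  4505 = 38994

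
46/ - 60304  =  - 23/30152 = - 0.00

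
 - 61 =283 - 344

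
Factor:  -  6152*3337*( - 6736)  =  138284852864 = 2^7  *  47^1*71^1*421^1*769^1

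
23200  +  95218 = 118418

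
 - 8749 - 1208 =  - 9957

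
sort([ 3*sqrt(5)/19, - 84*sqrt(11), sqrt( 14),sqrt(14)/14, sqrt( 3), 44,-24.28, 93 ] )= [-84*sqrt (11),- 24.28,sqrt( 14)/14, 3 * sqrt(  5 ) /19, sqrt( 3),sqrt (14), 44, 93 ]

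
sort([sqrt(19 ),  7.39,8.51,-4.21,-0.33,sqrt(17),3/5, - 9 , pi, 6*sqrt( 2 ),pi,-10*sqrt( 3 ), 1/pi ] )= [ - 10*sqrt (3 ),-9, - 4.21 , - 0.33,1/pi,  3/5,  pi , pi,sqrt (17),  sqrt( 19),  7.39,6*sqrt (2),8.51]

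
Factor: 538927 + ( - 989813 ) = -2^1*151^1*1493^1 = -450886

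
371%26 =7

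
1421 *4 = 5684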